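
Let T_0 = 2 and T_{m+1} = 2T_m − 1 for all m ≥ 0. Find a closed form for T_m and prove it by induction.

Claim: T_m = 2^m + 1.

Base case: T_0 = 2, and 2^0 + 1 = 1 + 1 = 2.
Assume T_j = 2^j + 1 for some j ≥ 0.
Then T_{j+1} = 2T_j − 1 = 2·(2^j + 1) − 1 = 2^{j+1} + 2 − 1 = 2^{j+1} + 1.
This completes the inductive step, so T_m = 2^m + 1 for all m ≥ 0.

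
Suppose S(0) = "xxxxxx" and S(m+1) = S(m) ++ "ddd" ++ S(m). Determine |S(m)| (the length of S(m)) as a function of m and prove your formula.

Claim: |S(m)| = 9·2^m − 3.

Base case: |S(0)| = 6, and 9·2^0 − 3 = 6.
Assume |S(j)| = 9·2^j − 3.
Then |S(j+1)| = |S(j)| + 3 + |S(j)| = 2|S(j)| + 3 = 2(9·2^j − 3) + 3 = 9·2^{j+1} − 6 + 3 = 9·2^{j+1} − 3.
By induction, |S(m)| = 9·2^m − 3 for all m ≥ 0.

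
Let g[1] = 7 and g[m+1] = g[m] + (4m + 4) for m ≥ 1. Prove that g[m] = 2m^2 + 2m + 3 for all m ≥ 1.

Base case: g[1] = 7, and 2·1^2 + 2·1 + 3 = 7.
Assume g[r] = 2r^2 + 2r + 3.
Then g[r+1] = g[r] + (4r + 4) = (2r^2 + 2r + 3) + (4r + 4) = 2r^2 + 6r + 7,
and 2·(r+1)^2 + 2·(r+1) + 3 = 2r^2 + 6r + 7.
By induction, g[m] = 2m^2 + 2m + 3 for all m ≥ 1.

g[m] = 2m^2 + 2m + 3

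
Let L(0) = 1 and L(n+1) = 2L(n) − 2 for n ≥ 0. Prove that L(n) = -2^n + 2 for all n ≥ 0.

Base case: L(0) = 1, and -2^0 + 2 = -1 + 2 = 1.
Assume L(k) = -2^k + 2 for some k ≥ 0.
Then L(k+1) = 2L(k) − 2 = 2·(-2^k + 2) − 2 = -2^{k+1} + 4 − 2 = -2^{k+1} + 2.
This completes the inductive step, so L(n) = -2^n + 2 for all n ≥ 0.

L(n) = -2^n + 2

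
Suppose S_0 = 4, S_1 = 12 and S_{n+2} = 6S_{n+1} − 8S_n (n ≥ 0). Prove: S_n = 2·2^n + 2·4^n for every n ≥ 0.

Base cases: S_0 = 4 and 2·2^0 + 2·4^0 = 4; S_1 = 12 and 2·2^1 + 2·4^1 = 12.
Assume S_i = 2·2^i + 2·4^i for all 0 ≤ i ≤ j, where j ≥ 1.
Then S_{j+1} = 6S_j − 8S_{j−1} = 6·(2·2^j + 2·4^j) − 8·(2·2^{j−1} + 2·4^{j−1}) = 2·(6·2 − 8)2^{j−1} + 2·(6·4 − 8)4^{j−1} = 8·2^{j−1} + 32·4^{j−1} = 2·2^{j+1} + 2·4^{j+1}.
So the formula holds for j+1, and by strong induction S_n = 2·2^n + 2·4^n for all n ≥ 0.

S_n = 2·2^n + 2·4^n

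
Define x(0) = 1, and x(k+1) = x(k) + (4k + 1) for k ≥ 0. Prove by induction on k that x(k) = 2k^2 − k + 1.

Base case: x(0) = 1, and 2·0^2 − 0 + 1 = 1.
Assume x(j) = 2j^2 − j + 1.
Then x(j+1) = x(j) + (4j + 1) = (2j^2 − j + 1) + (4j + 1) = 2j^2 + 3j + 2,
and 2·(j+1)^2 − (j+1) + 1 = 2j^2 + 3j + 2.
This completes the inductive step, so x(k) = 2k^2 − k + 1 for all k ≥ 0.

x(k) = 2k^2 − k + 1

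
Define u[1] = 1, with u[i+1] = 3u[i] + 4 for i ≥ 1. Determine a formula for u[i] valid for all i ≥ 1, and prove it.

Claim: u[i] = 3^i − 2.

Base case: u[1] = 1, and 3^1 − 2 = 3 − 2 = 1.
Assume u[j] = 3^j − 2 for some j ≥ 1.
Then u[j+1] = 3u[j] + 4 = 3·(3^j − 2) + 4 = 3^{j+1} − 6 + 4 = 3^{j+1} − 2.
By induction, u[i] = 3^i − 2 for all i ≥ 1.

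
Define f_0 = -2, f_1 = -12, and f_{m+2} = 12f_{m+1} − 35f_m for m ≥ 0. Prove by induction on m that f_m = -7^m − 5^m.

Base cases: f_0 = -2 and -7^0 − 5^0 = -2; f_1 = -12 and -7^1 − 5^1 = -12.
Assume f_j = -7^j − 5^j for all 0 ≤ j ≤ k, where k ≥ 1.
Then f_{k+1} = 12f_k − 35f_{k−1} = 12·(-7^k − 5^k) − 35·(-7^{k−1} − 5^{k−1}) = -(12·7 − 35)7^{k−1} − (12·5 − 35)5^{k−1} = -49·7^{k−1} − 25·5^{k−1} = -7^{k+1} − 5^{k+1}.
This completes the inductive step, so f_m = -7^m − 5^m for all m ≥ 0.

f_m = -7^m − 5^m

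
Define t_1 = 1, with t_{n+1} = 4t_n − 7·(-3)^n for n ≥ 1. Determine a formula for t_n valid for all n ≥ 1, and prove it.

Claim: t_n = 4^n + (-3)^n.

Base case: t_1 = 1, and 4^1 + (-3)^1 = 4 − 3 = 1.
Assume t_m = 4^m + (-3)^m for some m ≥ 1.
Then t_{m+1} = 4t_m − 7·(-3)^m = 4·(4^m + (-3)^m) − 7·(-3)^m = 4^{m+1} + 4·(-3)^m − 7·(-3)^m = 4^{m+1} − 3·(-3)^m = 4^{m+1} + (-3)^{m+1}.
Hence t_n = 4^n + (-3)^n for every n ≥ 1, by induction.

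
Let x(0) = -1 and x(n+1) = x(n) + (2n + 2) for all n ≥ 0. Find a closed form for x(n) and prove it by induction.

Claim: x(n) = n^2 + n − 1.

Base case: x(0) = -1, and 0^2 + 0 − 1 = -1.
Assume x(r) = r^2 + r − 1.
Then x(r+1) = x(r) + (2r + 2) = (r^2 + r − 1) + (2r + 2) = r^2 + 3r + 1,
and (r+1)^2 + (r+1) − 1 = r^2 + 3r + 1.
This completes the inductive step, so x(n) = n^2 + n − 1 for all n ≥ 0.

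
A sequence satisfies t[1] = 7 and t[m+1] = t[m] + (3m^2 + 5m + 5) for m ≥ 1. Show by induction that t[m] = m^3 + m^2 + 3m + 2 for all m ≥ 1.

Base case: t[1] = 7, and 1^3 + 1^2 + 3·1 + 2 = 7.
Assume t[j] = j^3 + j^2 + 3j + 2.
Then t[j+1] = t[j] + (3j^2 + 5j + 5) = (j^3 + j^2 + 3j + 2) + (3j^2 + 5j + 5) = j^3 + 4j^2 + 8j + 7,
and (j+1)^3 + (j+1)^2 + 3·(j+1) + 2 = j^3 + 4j^2 + 8j + 7.
By induction, t[m] = m^3 + m^2 + 3m + 2 for all m ≥ 1.

t[m] = m^3 + m^2 + 3m + 2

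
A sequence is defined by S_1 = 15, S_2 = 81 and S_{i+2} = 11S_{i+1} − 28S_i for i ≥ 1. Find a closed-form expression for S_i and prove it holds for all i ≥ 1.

Claim: S_i = 2·4^i + 7^i.

Base cases: S_1 = 15 and 2·4^1 + 7^1 = 15; S_2 = 81 and 2·4^2 + 7^2 = 81.
Assume S_j = 2·4^j + 7^j for all 1 ≤ j ≤ r, where r ≥ 2.
Then S_{r+1} = 11S_r − 28S_{r−1} = 11·(2·4^r + 7^r) − 28·(2·4^{r−1} + 7^{r−1}) = 2·(11·4 − 28)4^{r−1} + (11·7 − 28)7^{r−1} = 32·4^{r−1} + 49·7^{r−1} = 2·4^{r+1} + 7^{r+1}.
Hence S_i = 2·4^i + 7^i for every i ≥ 1, by strong induction.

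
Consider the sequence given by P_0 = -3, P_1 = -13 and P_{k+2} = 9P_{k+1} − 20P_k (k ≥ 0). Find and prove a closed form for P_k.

Claim: P_k = -5^k − 2·4^k.

Base cases: P_0 = -3 and -5^0 − 2·4^0 = -3; P_1 = -13 and -5^1 − 2·4^1 = -13.
Assume P_j = -5^j − 2·4^j for all 0 ≤ j ≤ r, where r ≥ 1.
Then P_{r+1} = 9P_r − 20P_{r−1} = 9·(-5^r − 2·4^r) − 20·(-5^{r−1} − 2·4^{r−1}) = -(9·5 − 20)5^{r−1} − 2·(9·4 − 20)4^{r−1} = -25·5^{r−1} − 32·4^{r−1} = -5^{r+1} − 2·4^{r+1}.
Hence P_k = -5^k − 2·4^k for every k ≥ 0, by strong induction.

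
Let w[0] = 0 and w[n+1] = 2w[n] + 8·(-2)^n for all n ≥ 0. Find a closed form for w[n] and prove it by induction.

Claim: w[n] = 2·2^n − 2·(-2)^n.

Base case: w[0] = 0, and 2·2^0 − 2·(-2)^0 = 2 − 2 = 0.
Assume w[m] = 2·2^m − 2·(-2)^m for some m ≥ 0.
Then w[m+1] = 2w[m] + 8·(-2)^m = 2·(2·2^m − 2·(-2)^m) + 8·(-2)^m = 2·2^{m+1} − 4·(-2)^m + 8·(-2)^m = 2·2^{m+1} + 4·(-2)^m = 2·2^{m+1} − 2·(-2)^{m+1}.
This completes the inductive step, so w[n] = 2·2^n − 2·(-2)^n for all n ≥ 0.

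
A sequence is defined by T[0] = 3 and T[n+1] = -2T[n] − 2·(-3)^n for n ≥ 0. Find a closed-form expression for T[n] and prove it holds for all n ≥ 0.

Claim: T[n] = (-2)^n + 2·(-3)^n.

Base case: T[0] = 3, and (-2)^0 + 2·(-3)^0 = 1 + 2 = 3.
Assume T[m] = (-2)^m + 2·(-3)^m for some m ≥ 0.
Then T[m+1] = -2T[m] − 2·(-3)^m = -2·((-2)^m + 2·(-3)^m) − 2·(-3)^m = (-2)^{m+1} − 4·(-3)^m − 2·(-3)^m = (-2)^{m+1} − 6·(-3)^m = (-2)^{m+1} + 2·(-3)^{m+1}.
By induction, T[n] = (-2)^n + 2·(-3)^n for all n ≥ 0.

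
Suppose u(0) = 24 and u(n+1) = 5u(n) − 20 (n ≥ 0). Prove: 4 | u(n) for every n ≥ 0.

Base case: u(0) = 24 = 4·6, so 4 | u(0).
Assume 4 | u(r), so u(r) = 4t for some integer t.
Then u(r+1) = 5u(r) − 20 = 5·(4t) − 20 = 4(5t − 5), so 4 | u(r+1).
So the property holds for r+1, and by induction 4 | u(n) for all n ≥ 0.

4 | u(n)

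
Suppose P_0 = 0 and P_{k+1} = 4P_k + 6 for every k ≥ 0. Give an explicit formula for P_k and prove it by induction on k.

Claim: P_k = 2·4^k − 2.

Base case: P_0 = 0, and 2·4^0 − 2 = 2 − 2 = 0.
Assume P_r = 2·4^r − 2 for some r ≥ 0.
Then P_{r+1} = 4P_r + 6 = 4·(2·4^r − 2) + 6 = 8·4^r − 8 + 6 = 2·4^{r+1} − 2.
Hence P_k = 2·4^k − 2 for every k ≥ 0, by induction.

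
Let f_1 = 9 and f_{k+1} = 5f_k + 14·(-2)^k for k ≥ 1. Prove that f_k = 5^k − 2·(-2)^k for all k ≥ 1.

Base case: f_1 = 9, and 5^1 − 2·(-2)^1 = 5 + 4 = 9.
Assume f_m = 5^m − 2·(-2)^m for some m ≥ 1.
Then f_{m+1} = 5f_m + 14·(-2)^m = 5·(5^m − 2·(-2)^m) + 14·(-2)^m = 5^{m+1} − 10·(-2)^m + 14·(-2)^m = 5^{m+1} + 4·(-2)^m = 5^{m+1} − 2·(-2)^{m+1}.
So the formula holds for m+1, and by induction f_k = 5^k − 2·(-2)^k for all k ≥ 1.

f_k = 5^k − 2·(-2)^k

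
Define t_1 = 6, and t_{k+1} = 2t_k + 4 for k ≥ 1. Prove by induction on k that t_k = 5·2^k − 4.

Base case: t_1 = 6, and 5·2^1 − 4 = 10 − 4 = 6.
Assume t_r = 5·2^r − 4 for some r ≥ 1.
Then t_{r+1} = 2t_r + 4 = 2·(5·2^r − 4) + 4 = 10·2^r − 8 + 4 = 5·2^{r+1} − 4.
By induction, t_k = 5·2^k − 4 for all k ≥ 1.

t_k = 5·2^k − 4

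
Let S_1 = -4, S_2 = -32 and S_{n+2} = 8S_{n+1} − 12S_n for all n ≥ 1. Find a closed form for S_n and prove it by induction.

Claim: S_n = 2^n − 6^n.

Base cases: S_1 = -4 and 2^1 − 6^1 = -4; S_2 = -32 and 2^2 − 6^2 = -32.
Assume S_j = 2^j − 6^j for all 1 ≤ j ≤ m, where m ≥ 2.
Then S_{m+1} = 8S_m − 12S_{m−1} = 8·(2^m − 6^m) − 12·(2^{m−1} − 6^{m−1}) = (8·2 − 12)2^{m−1} − (8·6 − 12)6^{m−1} = 4·2^{m−1} − 36·6^{m−1} = 2^{m+1} − 6^{m+1}.
So the formula holds for m+1, and by strong induction S_n = 2^n − 6^n for all n ≥ 1.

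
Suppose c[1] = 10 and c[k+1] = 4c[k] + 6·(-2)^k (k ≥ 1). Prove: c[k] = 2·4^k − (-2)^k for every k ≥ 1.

Base case: c[1] = 10, and 2·4^1 − (-2)^1 = 8 + 2 = 10.
Assume c[j] = 2·4^j − (-2)^j for some j ≥ 1.
Then c[j+1] = 4c[j] + 6·(-2)^j = 4·(2·4^j − (-2)^j) + 6·(-2)^j = 2·4^{j+1} − 4·(-2)^j + 6·(-2)^j = 2·4^{j+1} + 2·(-2)^j = 2·4^{j+1} − (-2)^{j+1}.
Hence c[k] = 2·4^k − (-2)^k for every k ≥ 1, by induction.

c[k] = 2·4^k − (-2)^k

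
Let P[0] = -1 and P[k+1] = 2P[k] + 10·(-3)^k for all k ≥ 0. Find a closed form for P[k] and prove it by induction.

Claim: P[k] = 2^k − 2·(-3)^k.

Base case: P[0] = -1, and 2^0 − 2·(-3)^0 = 1 − 2 = -1.
Assume P[j] = 2^j − 2·(-3)^j for some j ≥ 0.
Then P[j+1] = 2P[j] + 10·(-3)^j = 2·(2^j − 2·(-3)^j) + 10·(-3)^j = 2^{j+1} − 4·(-3)^j + 10·(-3)^j = 2^{j+1} + 6·(-3)^j = 2^{j+1} − 2·(-3)^{j+1}.
So the formula holds for j+1, and by induction P[k] = 2^k − 2·(-3)^k for all k ≥ 0.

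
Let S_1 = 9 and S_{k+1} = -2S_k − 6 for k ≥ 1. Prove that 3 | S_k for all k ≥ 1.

Base case: S_1 = 9 = 3·3, so 3 | S_1.
Assume 3 | S_j, so S_j = 3t for some integer t.
Then S_{j+1} = -2S_j − 6 = -2·(3t) − 6 = 3(-2t − 2), so 3 | S_{j+1}.
So the property holds for j+1, and by induction 3 | S_k for all k ≥ 1.

3 | S_k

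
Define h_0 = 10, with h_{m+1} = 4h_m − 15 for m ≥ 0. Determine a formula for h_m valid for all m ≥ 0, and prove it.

Claim: h_m = 5·4^m + 5.

Base case: h_0 = 10, and 5·4^0 + 5 = 5 + 5 = 10.
Assume h_j = 5·4^j + 5 for some j ≥ 0.
Then h_{j+1} = 4h_j − 15 = 4·(5·4^j + 5) − 15 = 20·4^j + 20 − 15 = 5·4^{j+1} + 5.
By induction, h_m = 5·4^m + 5 for all m ≥ 0.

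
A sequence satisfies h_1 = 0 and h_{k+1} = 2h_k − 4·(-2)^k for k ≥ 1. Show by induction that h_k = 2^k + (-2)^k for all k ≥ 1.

Base case: h_1 = 0, and 2^1 + (-2)^1 = 2 − 2 = 0.
Assume h_r = 2^r + (-2)^r for some r ≥ 1.
Then h_{r+1} = 2h_r − 4·(-2)^r = 2·(2^r + (-2)^r) − 4·(-2)^r = 2^{r+1} + 2·(-2)^r − 4·(-2)^r = 2^{r+1} − 2·(-2)^r = 2^{r+1} + (-2)^{r+1}.
This completes the inductive step, so h_k = 2^k + (-2)^k for all k ≥ 1.

h_k = 2^k + (-2)^k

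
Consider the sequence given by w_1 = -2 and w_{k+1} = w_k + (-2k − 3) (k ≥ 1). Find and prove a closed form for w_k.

Claim: w_k = -k^2 − 2k + 1.

Base case: w_1 = -2, and -1^2 − 2·1 + 1 = -2.
Assume w_m = -m^2 − 2m + 1.
Then w_{m+1} = w_m + (-2m − 3) = (-m^2 − 2m + 1) + (-2m − 3) = -m^2 − 4m − 2,
and -(m+1)^2 − 2·(m+1) + 1 = -m^2 − 4m − 2.
This completes the inductive step, so w_k = -k^2 − 2k + 1 for all k ≥ 1.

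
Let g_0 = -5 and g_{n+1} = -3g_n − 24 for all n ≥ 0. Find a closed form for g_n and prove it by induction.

Claim: g_n = (-3)^n − 6.

Base case: g_0 = -5, and (-3)^0 − 6 = 1 − 6 = -5.
Assume g_m = (-3)^m − 6 for some m ≥ 0.
Then g_{m+1} = -3g_m − 24 = -3·((-3)^m − 6) − 24 = -3·(-3)^m + 18 − 24 = (-3)^{m+1} − 6.
So the formula holds for m+1, and by induction g_n = (-3)^n − 6 for all n ≥ 0.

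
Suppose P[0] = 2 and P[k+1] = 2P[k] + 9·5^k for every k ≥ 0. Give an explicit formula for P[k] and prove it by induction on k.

Claim: P[k] = -2^k + 3·5^k.

Base case: P[0] = 2, and -2^0 + 3·5^0 = -1 + 3 = 2.
Assume P[j] = -2^j + 3·5^j for some j ≥ 0.
Then P[j+1] = 2P[j] + 9·5^j = 2·(-2^j + 3·5^j) + 9·5^j = -2^{j+1} + 6·5^j + 9·5^j = -2^{j+1} + 15·5^j = -2^{j+1} + 3·5^{j+1}.
This completes the inductive step, so P[k] = -2^k + 3·5^k for all k ≥ 0.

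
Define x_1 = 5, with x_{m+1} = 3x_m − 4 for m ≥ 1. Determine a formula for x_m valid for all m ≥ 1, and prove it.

Claim: x_m = 3^m + 2.

Base case: x_1 = 5, and 3^1 + 2 = 3 + 2 = 5.
Assume x_r = 3^r + 2 for some r ≥ 1.
Then x_{r+1} = 3x_r − 4 = 3·(3^r + 2) − 4 = 3^{r+1} + 6 − 4 = 3^{r+1} + 2.
Hence x_m = 3^m + 2 for every m ≥ 1, by induction.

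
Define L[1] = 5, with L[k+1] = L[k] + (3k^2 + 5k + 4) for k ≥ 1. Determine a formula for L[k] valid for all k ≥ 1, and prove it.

Claim: L[k] = k^3 + k^2 + 2k + 1.

Base case: L[1] = 5, and 1^3 + 1^2 + 2·1 + 1 = 5.
Assume L[j] = j^3 + j^2 + 2j + 1.
Then L[j+1] = L[j] + (3j^2 + 5j + 4) = (j^3 + j^2 + 2j + 1) + (3j^2 + 5j + 4) = j^3 + 4j^2 + 7j + 5,
and (j+1)^3 + (j+1)^2 + 2·(j+1) + 1 = j^3 + 4j^2 + 7j + 5.
This completes the inductive step, so L[k] = k^3 + k^2 + 2k + 1 for all k ≥ 1.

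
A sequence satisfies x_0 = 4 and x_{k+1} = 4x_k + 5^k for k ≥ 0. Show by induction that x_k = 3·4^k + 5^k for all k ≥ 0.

Base case: x_0 = 4, and 3·4^0 + 5^0 = 3 + 1 = 4.
Assume x_m = 3·4^m + 5^m for some m ≥ 0.
Then x_{m+1} = 4x_m + 5^m = 4·(3·4^m + 5^m) + 5^m = 3·4^{m+1} + 4·5^m + 5^m = 3·4^{m+1} + 5·5^m = 3·4^{m+1} + 5^{m+1}.
By induction, x_k = 3·4^k + 5^k for all k ≥ 0.

x_k = 3·4^k + 5^k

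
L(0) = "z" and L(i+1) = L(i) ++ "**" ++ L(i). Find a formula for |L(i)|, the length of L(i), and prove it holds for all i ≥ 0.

Claim: |L(i)| = 3·2^i − 2.

Base case: |L(0)| = 1, and 3·2^0 − 2 = 1.
Assume |L(r)| = 3·2^r − 2.
Then |L(r+1)| = |L(r)| + 2 + |L(r)| = 2|L(r)| + 2 = 2(3·2^r − 2) + 2 = 3·2^{r+1} − 4 + 2 = 3·2^{r+1} − 2.
So the formula holds for r+1, and by induction |L(i)| = 3·2^i − 2 for all i ≥ 0.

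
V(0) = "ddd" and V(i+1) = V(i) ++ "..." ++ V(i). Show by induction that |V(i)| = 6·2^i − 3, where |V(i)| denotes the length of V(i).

Base case: |V(0)| = 3, and 6·2^0 − 3 = 3.
Assume |V(j)| = 6·2^j − 3.
Then |V(j+1)| = |V(j)| + 3 + |V(j)| = 2|V(j)| + 3 = 2(6·2^j − 3) + 3 = 6·2^{j+1} − 6 + 3 = 6·2^{j+1} − 3.
So the formula holds for j+1, and by induction |V(i)| = 6·2^i − 3 for all i ≥ 0.

|V(i)| = 6·2^i − 3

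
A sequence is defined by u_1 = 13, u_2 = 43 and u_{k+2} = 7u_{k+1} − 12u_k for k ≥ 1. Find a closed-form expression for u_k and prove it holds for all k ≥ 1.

Claim: u_k = 3·3^k + 4^k.

Base cases: u_1 = 13 and 3·3^1 + 4^1 = 13; u_2 = 43 and 3·3^2 + 4^2 = 43.
Assume u_i = 3·3^i + 4^i for all 1 ≤ i ≤ j, where j ≥ 2.
Then u_{j+1} = 7u_j − 12u_{j−1} = 7·(3·3^j + 4^j) − 12·(3·3^{j−1} + 4^{j−1}) = 3·(7·3 − 12)3^{j−1} + (7·4 − 12)4^{j−1} = 27·3^{j−1} + 16·4^{j−1} = 3·3^{j+1} + 4^{j+1}.
Hence u_k = 3·3^k + 4^k for every k ≥ 1, by strong induction.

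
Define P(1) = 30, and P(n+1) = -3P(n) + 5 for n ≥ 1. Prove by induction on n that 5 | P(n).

Base case: P(1) = 30 = 5·6, so 5 | P(1).
Assume 5 | P(m), so P(m) = 5t for some integer t.
Then P(m+1) = -3P(m) + 5 = -3·(5t) + 5 = 5(-3t + 1), so 5 | P(m+1).
By induction, 5 | P(n) for all n ≥ 1.

5 | P(n)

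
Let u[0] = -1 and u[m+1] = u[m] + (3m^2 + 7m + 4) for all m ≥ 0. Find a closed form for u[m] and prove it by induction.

Claim: u[m] = m^3 + 2m^2 + m − 1.

Base case: u[0] = -1, and 0^3 + 2·0^2 + 0 − 1 = -1.
Assume u[k] = k^3 + 2k^2 + k − 1.
Then u[k+1] = u[k] + (3k^2 + 7k + 4) = (k^3 + 2k^2 + k − 1) + (3k^2 + 7k + 4) = k^3 + 5k^2 + 8k + 3,
and (k+1)^3 + 2·(k+1)^2 + (k+1) − 1 = k^3 + 5k^2 + 8k + 3.
Hence u[m] = m^3 + 2m^2 + m − 1 for every m ≥ 0, by induction.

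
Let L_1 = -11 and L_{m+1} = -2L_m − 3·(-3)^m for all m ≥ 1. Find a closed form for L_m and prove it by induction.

Claim: L_m = (-2)^m + 3·(-3)^m.

Base case: L_1 = -11, and (-2)^1 + 3·(-3)^1 = -2 − 9 = -11.
Assume L_k = (-2)^k + 3·(-3)^k for some k ≥ 1.
Then L_{k+1} = -2L_k − 3·(-3)^k = -2·((-2)^k + 3·(-3)^k) − 3·(-3)^k = (-2)^{k+1} − 6·(-3)^k − 3·(-3)^k = (-2)^{k+1} − 9·(-3)^k = (-2)^{k+1} + 3·(-3)^{k+1}.
This completes the inductive step, so L_m = (-2)^m + 3·(-3)^m for all m ≥ 1.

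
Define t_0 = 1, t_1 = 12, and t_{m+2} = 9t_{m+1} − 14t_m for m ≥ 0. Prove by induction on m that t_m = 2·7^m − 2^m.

Base cases: t_0 = 1 and 2·7^0 − 2^0 = 1; t_1 = 12 and 2·7^1 − 2^1 = 12.
Assume t_j = 2·7^j − 2^j for all 0 ≤ j ≤ r, where r ≥ 1.
Then t_{r+1} = 9t_r − 14t_{r−1} = 9·(2·7^r − 2^r) − 14·(2·7^{r−1} − 2^{r−1}) = 2·(9·7 − 14)7^{r−1} − (9·2 − 14)2^{r−1} = 98·7^{r−1} − 4·2^{r−1} = 2·7^{r+1} − 2^{r+1}.
This completes the inductive step, so t_m = 2·7^m − 2^m for all m ≥ 0.

t_m = 2·7^m − 2^m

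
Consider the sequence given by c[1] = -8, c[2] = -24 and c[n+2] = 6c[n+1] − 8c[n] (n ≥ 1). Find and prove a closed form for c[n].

Claim: c[n] = -4^n − 2·2^n.

Base cases: c[1] = -8 and -4^1 − 2·2^1 = -8; c[2] = -24 and -4^2 − 2·2^2 = -24.
Assume c[j] = -4^j − 2·2^j for all 1 ≤ j ≤ m, where m ≥ 2.
Then c[m+1] = 6c[m] − 8c[m−1] = 6·(-4^m − 2·2^m) − 8·(-4^{m−1} − 2·2^{m−1}) = -(6·4 − 8)4^{m−1} − 2·(6·2 − 8)2^{m−1} = -16·4^{m−1} − 8·2^{m−1} = -4^{m+1} − 2·2^{m+1}.
Hence c[n] = -4^n − 2·2^n for every n ≥ 1, by strong induction.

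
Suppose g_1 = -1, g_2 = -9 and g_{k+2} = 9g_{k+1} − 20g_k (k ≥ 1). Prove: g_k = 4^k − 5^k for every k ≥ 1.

Base cases: g_1 = -1 and 4^1 − 5^1 = -1; g_2 = -9 and 4^2 − 5^2 = -9.
Assume g_j = 4^j − 5^j for all 1 ≤ j ≤ m, where m ≥ 2.
Then g_{m+1} = 9g_m − 20g_{m−1} = 9·(4^m − 5^m) − 20·(4^{m−1} − 5^{m−1}) = (9·4 − 20)4^{m−1} − (9·5 − 20)5^{m−1} = 16·4^{m−1} − 25·5^{m−1} = 4^{m+1} − 5^{m+1}.
Hence g_k = 4^k − 5^k for every k ≥ 1, by strong induction.

g_k = 4^k − 5^k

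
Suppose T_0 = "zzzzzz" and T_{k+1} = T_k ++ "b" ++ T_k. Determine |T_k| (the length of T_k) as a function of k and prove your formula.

Claim: |T_k| = 7·2^k − 1.

Base case: |T_0| = 6, and 7·2^0 − 1 = 6.
Assume |T_r| = 7·2^r − 1.
Then |T_{r+1}| = |T_r| + 1 + |T_r| = 2|T_r| + 1 = 2(7·2^r − 1) + 1 = 7·2^{r+1} − 2 + 1 = 7·2^{r+1} − 1.
By induction, |T_k| = 7·2^k − 1 for all k ≥ 0.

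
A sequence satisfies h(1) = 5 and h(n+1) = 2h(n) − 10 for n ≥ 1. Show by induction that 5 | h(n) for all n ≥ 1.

Base case: h(1) = 5 = 5·1, so 5 | h(1).
Assume 5 | h(k), so h(k) = 5t for some integer t.
Then h(k+1) = 2h(k) − 10 = 2·(5t) − 10 = 5(2t − 2), so 5 | h(k+1).
Hence 5 | h(n) for every n ≥ 1, by induction.

5 | h(n)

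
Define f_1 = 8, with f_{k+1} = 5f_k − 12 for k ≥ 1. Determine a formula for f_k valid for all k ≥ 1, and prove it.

Claim: f_k = 5^k + 3.

Base case: f_1 = 8, and 5^1 + 3 = 5 + 3 = 8.
Assume f_m = 5^m + 3 for some m ≥ 1.
Then f_{m+1} = 5f_m − 12 = 5·(5^m + 3) − 12 = 5^{m+1} + 15 − 12 = 5^{m+1} + 3.
This completes the inductive step, so f_k = 5^k + 3 for all k ≥ 1.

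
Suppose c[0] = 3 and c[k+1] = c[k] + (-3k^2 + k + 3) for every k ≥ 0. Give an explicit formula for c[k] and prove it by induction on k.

Claim: c[k] = -k^3 + 2k^2 + 2k + 3.

Base case: c[0] = 3, and -0^3 + 2·0^2 + 2·0 + 3 = 3.
Assume c[m] = -m^3 + 2m^2 + 2m + 3.
Then c[m+1] = c[m] + (-3m^2 + m + 3) = (-m^3 + 2m^2 + 2m + 3) + (-3m^2 + m + 3) = -m^3 − m^2 + 3m + 6,
and -(m+1)^3 + 2·(m+1)^2 + 2·(m+1) + 3 = -m^3 − m^2 + 3m + 6.
Hence c[k] = -k^3 + 2k^2 + 2k + 3 for every k ≥ 0, by induction.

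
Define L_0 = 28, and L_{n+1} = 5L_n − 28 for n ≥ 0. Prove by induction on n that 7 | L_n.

Base case: L_0 = 28 = 7·4, so 7 | L_0.
Assume 7 | L_r, so L_r = 7t for some integer t.
Then L_{r+1} = 5L_r − 28 = 5·(7t) − 28 = 7(5t − 4), so 7 | L_{r+1}.
So the property holds for r+1, and by induction 7 | L_n for all n ≥ 0.

7 | L_n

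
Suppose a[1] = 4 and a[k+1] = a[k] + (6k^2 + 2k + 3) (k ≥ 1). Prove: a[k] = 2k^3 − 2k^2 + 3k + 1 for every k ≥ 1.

Base case: a[1] = 4, and 2·1^3 − 2·1^2 + 3·1 + 1 = 4.
Assume a[j] = 2j^3 − 2j^2 + 3j + 1.
Then a[j+1] = a[j] + (6j^2 + 2j + 3) = (2j^3 − 2j^2 + 3j + 1) + (6j^2 + 2j + 3) = 2j^3 + 4j^2 + 5j + 4,
and 2·(j+1)^3 − 2·(j+1)^2 + 3·(j+1) + 1 = 2j^3 + 4j^2 + 5j + 4.
Hence a[k] = 2k^3 − 2k^2 + 3k + 1 for every k ≥ 1, by induction.

a[k] = 2k^3 − 2k^2 + 3k + 1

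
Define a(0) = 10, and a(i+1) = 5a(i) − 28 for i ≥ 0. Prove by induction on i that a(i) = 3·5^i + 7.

Base case: a(0) = 10, and 3·5^0 + 7 = 3 + 7 = 10.
Assume a(k) = 3·5^k + 7 for some k ≥ 0.
Then a(k+1) = 5a(k) − 28 = 5·(3·5^k + 7) − 28 = 15·5^k + 35 − 28 = 3·5^{k+1} + 7.
Hence a(i) = 3·5^i + 7 for every i ≥ 0, by induction.

a(i) = 3·5^i + 7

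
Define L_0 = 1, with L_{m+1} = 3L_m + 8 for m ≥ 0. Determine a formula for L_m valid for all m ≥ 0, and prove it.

Claim: L_m = 5·3^m − 4.

Base case: L_0 = 1, and 5·3^0 − 4 = 5 − 4 = 1.
Assume L_k = 5·3^k − 4 for some k ≥ 0.
Then L_{k+1} = 3L_k + 8 = 3·(5·3^k − 4) + 8 = 15·3^k − 12 + 8 = 5·3^{k+1} − 4.
So the formula holds for k+1, and by induction L_m = 5·3^m − 4 for all m ≥ 0.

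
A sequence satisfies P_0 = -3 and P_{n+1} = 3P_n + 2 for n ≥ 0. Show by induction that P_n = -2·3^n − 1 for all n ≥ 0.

Base case: P_0 = -3, and -2·3^0 − 1 = -2 − 1 = -3.
Assume P_j = -2·3^j − 1 for some j ≥ 0.
Then P_{j+1} = 3P_j + 2 = 3·(-2·3^j − 1) + 2 = -6·3^j − 3 + 2 = -2·3^{j+1} − 1.
So the formula holds for j+1, and by induction P_n = -2·3^n − 1 for all n ≥ 0.

P_n = -2·3^n − 1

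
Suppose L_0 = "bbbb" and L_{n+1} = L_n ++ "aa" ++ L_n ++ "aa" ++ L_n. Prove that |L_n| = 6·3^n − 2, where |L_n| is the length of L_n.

Base case: |L_0| = 4, and 6·3^0 − 2 = 4.
Assume |L_m| = 6·3^m − 2.
Then |L_{m+1}| = 3|L_m| + 4 = 3(6·3^m − 2) + 4 = 6·3^{m+1} − 6 + 4 = 6·3^{m+1} − 2.
By induction, |L_n| = 6·3^n − 2 for all n ≥ 0.

|L_n| = 6·3^n − 2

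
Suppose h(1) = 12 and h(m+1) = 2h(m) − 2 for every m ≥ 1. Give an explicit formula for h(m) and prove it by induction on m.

Claim: h(m) = 5·2^m + 2.

Base case: h(1) = 12, and 5·2^1 + 2 = 10 + 2 = 12.
Assume h(k) = 5·2^k + 2 for some k ≥ 1.
Then h(k+1) = 2h(k) − 2 = 2·(5·2^k + 2) − 2 = 10·2^k + 4 − 2 = 5·2^{k+1} + 2.
Hence h(m) = 5·2^m + 2 for every m ≥ 1, by induction.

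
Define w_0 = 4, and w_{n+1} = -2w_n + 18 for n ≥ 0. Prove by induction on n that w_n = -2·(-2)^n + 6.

Base case: w_0 = 4, and -2·(-2)^0 + 6 = -2 + 6 = 4.
Assume w_m = -2·(-2)^m + 6 for some m ≥ 0.
Then w_{m+1} = -2w_m + 18 = -2·(-2·(-2)^m + 6) + 18 = 4·(-2)^m − 12 + 18 = -2·(-2)^{m+1} + 6.
Hence w_n = -2·(-2)^n + 6 for every n ≥ 0, by induction.

w_n = -2·(-2)^n + 6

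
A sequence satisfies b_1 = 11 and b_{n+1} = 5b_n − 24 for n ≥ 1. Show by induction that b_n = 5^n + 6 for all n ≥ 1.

Base case: b_1 = 11, and 5^1 + 6 = 5 + 6 = 11.
Assume b_r = 5^r + 6 for some r ≥ 1.
Then b_{r+1} = 5b_r − 24 = 5·(5^r + 6) − 24 = 5^{r+1} + 30 − 24 = 5^{r+1} + 6.
So the formula holds for r+1, and by induction b_n = 5^n + 6 for all n ≥ 1.

b_n = 5^n + 6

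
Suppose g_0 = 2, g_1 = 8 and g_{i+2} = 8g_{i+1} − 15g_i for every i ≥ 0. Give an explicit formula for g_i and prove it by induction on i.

Claim: g_i = 5^i + 3^i.

Base cases: g_0 = 2 and 5^0 + 3^0 = 2; g_1 = 8 and 5^1 + 3^1 = 8.
Assume g_j = 5^j + 3^j for all 0 ≤ j ≤ m, where m ≥ 1.
Then g_{m+1} = 8g_m − 15g_{m−1} = 8·(5^m + 3^m) − 15·(5^{m−1} + 3^{m−1}) = (8·5 − 15)5^{m−1} + (8·3 − 15)3^{m−1} = 25·5^{m−1} + 9·3^{m−1} = 5^{m+1} + 3^{m+1}.
So the formula holds for m+1, and by strong induction g_i = 5^i + 3^i for all i ≥ 0.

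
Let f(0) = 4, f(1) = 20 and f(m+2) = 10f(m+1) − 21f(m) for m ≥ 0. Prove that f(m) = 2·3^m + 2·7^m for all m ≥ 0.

Base cases: f(0) = 4 and 2·3^0 + 2·7^0 = 4; f(1) = 20 and 2·3^1 + 2·7^1 = 20.
Assume f(j) = 2·3^j + 2·7^j for all 0 ≤ j ≤ k, where k ≥ 1.
Then f(k+1) = 10f(k) − 21f(k−1) = 10·(2·3^k + 2·7^k) − 21·(2·3^{k−1} + 2·7^{k−1}) = 2·(10·3 − 21)3^{k−1} + 2·(10·7 − 21)7^{k−1} = 18·3^{k−1} + 98·7^{k−1} = 2·3^{k+1} + 2·7^{k+1}.
This completes the inductive step, so f(m) = 2·3^m + 2·7^m for all m ≥ 0.

f(m) = 2·3^m + 2·7^m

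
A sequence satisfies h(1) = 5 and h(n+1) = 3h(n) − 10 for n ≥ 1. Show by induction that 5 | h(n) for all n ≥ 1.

Base case: h(1) = 5 = 5·1, so 5 | h(1).
Assume 5 | h(r), so h(r) = 5t for some integer t.
Then h(r+1) = 3h(r) − 10 = 3·(5t) − 10 = 5(3t − 2), so 5 | h(r+1).
So the property holds for r+1, and by induction 5 | h(n) for all n ≥ 1.

5 | h(n)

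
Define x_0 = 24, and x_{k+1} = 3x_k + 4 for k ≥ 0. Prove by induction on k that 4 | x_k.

Base case: x_0 = 24 = 4·6, so 4 | x_0.
Assume 4 | x_j, so x_j = 4t for some integer t.
Then x_{j+1} = 3x_j + 4 = 3·(4t) + 4 = 4(3t + 1), so 4 | x_{j+1}.
By induction, 4 | x_k for all k ≥ 0.

4 | x_k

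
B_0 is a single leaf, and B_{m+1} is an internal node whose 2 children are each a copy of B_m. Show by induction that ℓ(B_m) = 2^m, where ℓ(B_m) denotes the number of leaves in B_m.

Base case: ℓ(B_0) = 1, and 2^0 = 1.
Assume ℓ(B_r) = 2^r.
Then ℓ(B_{r+1}) = 2·ℓ(B_r) = 2·2^r = 2^{r+1}.
So the formula holds for r+1, and by induction ℓ(B_m) = 2^m for all m ≥ 0.

ℓ(B_m) = 2^m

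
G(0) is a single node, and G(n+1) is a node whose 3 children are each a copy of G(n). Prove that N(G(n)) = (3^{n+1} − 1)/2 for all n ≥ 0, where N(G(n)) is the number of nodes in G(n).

Base case: N(G(0)) = 1, and (3^{0+1} − 1)/2 = 1.
Assume N(G(r)) = (3^{r+1} − 1)/2.
Then N(G(r+1)) = 1 + 3N(G(r)) = 1 + 3·(3^{r+1} − 1)/2 = 1 + (3^{r+2} − 3)/2 = (2 + 3^{r+2} − 3)/2 = (3^{r+2} − 1)/2.
So the formula holds for r+1, and by induction N(G(n)) = (3^{n+1} − 1)/2 for all n ≥ 0.

N(G(n)) = (3^{n+1} − 1)/2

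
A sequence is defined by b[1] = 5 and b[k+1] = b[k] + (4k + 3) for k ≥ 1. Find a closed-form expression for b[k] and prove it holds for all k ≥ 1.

Claim: b[k] = 2k^2 + k + 2.

Base case: b[1] = 5, and 2·1^2 + 1 + 2 = 5.
Assume b[m] = 2m^2 + m + 2.
Then b[m+1] = b[m] + (4m + 3) = (2m^2 + m + 2) + (4m + 3) = 2m^2 + 5m + 5,
and 2·(m+1)^2 + (m+1) + 2 = 2m^2 + 5m + 5.
This completes the inductive step, so b[k] = 2k^2 + k + 2 for all k ≥ 1.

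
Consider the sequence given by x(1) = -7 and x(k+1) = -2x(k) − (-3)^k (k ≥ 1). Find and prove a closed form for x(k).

Claim: x(k) = 2·(-2)^k + (-3)^k.

Base case: x(1) = -7, and 2·(-2)^1 + (-3)^1 = -4 − 3 = -7.
Assume x(j) = 2·(-2)^j + (-3)^j for some j ≥ 1.
Then x(j+1) = -2x(j) − (-3)^j = -2·(2·(-2)^j + (-3)^j) − (-3)^j = 2·(-2)^{j+1} − 2·(-3)^j − (-3)^j = 2·(-2)^{j+1} − 3·(-3)^j = 2·(-2)^{j+1} + (-3)^{j+1}.
Hence x(k) = 2·(-2)^k + (-3)^k for every k ≥ 1, by induction.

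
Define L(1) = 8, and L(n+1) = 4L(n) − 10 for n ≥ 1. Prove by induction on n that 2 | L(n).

Base case: L(1) = 8 = 2·4, so 2 | L(1).
Assume 2 | L(r), so L(r) = 2t for some integer t.
Then L(r+1) = 4L(r) − 10 = 4·(2t) − 10 = 2(4t − 5), so 2 | L(r+1).
This completes the inductive step, so 2 | L(n) for all n ≥ 1.

2 | L(n)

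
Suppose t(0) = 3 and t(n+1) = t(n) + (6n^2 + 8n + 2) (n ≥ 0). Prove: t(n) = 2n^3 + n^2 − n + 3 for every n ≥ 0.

Base case: t(0) = 3, and 2·0^3 + 0^2 − 0 + 3 = 3.
Assume t(m) = 2m^3 + m^2 − m + 3.
Then t(m+1) = t(m) + (6m^2 + 8m + 2) = (2m^3 + m^2 − m + 3) + (6m^2 + 8m + 2) = 2m^3 + 7m^2 + 7m + 5,
and 2·(m+1)^3 + (m+1)^2 − (m+1) + 3 = 2m^3 + 7m^2 + 7m + 5.
By induction, t(n) = 2n^3 + n^2 − n + 3 for all n ≥ 0.

t(n) = 2n^3 + n^2 − n + 3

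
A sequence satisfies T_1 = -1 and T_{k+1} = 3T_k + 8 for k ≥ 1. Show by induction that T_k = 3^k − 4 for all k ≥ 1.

Base case: T_1 = -1, and 3^1 − 4 = 3 − 4 = -1.
Assume T_r = 3^r − 4 for some r ≥ 1.
Then T_{r+1} = 3T_r + 8 = 3·(3^r − 4) + 8 = 3^{r+1} − 12 + 8 = 3^{r+1} − 4.
This completes the inductive step, so T_k = 3^k − 4 for all k ≥ 1.

T_k = 3^k − 4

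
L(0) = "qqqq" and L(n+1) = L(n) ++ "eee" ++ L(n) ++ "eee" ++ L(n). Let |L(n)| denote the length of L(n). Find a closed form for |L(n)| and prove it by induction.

Claim: |L(n)| = 7·3^n − 3.

Base case: |L(0)| = 4, and 7·3^0 − 3 = 4.
Assume |L(k)| = 7·3^k − 3.
Then |L(k+1)| = 3|L(k)| + 6 = 3(7·3^k − 3) + 6 = 7·3^{k+1} − 9 + 6 = 7·3^{k+1} − 3.
So the formula holds for k+1, and by induction |L(n)| = 7·3^n − 3 for all n ≥ 0.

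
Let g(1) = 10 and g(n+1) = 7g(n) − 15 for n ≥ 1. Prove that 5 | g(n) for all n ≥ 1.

Base case: g(1) = 10 = 5·2, so 5 | g(1).
Assume 5 | g(r), so g(r) = 5t for some integer t.
Then g(r+1) = 7g(r) − 15 = 7·(5t) − 15 = 5(7t − 3), so 5 | g(r+1).
Hence 5 | g(n) for every n ≥ 1, by induction.

5 | g(n)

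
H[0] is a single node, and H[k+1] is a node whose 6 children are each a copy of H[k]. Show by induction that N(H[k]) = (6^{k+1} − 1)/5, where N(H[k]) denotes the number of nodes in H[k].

Base case: N(H[0]) = 1, and (6^{0+1} − 1)/5 = 1.
Assume N(H[r]) = (6^{r+1} − 1)/5.
Then N(H[r+1]) = 1 + 6N(H[r]) = 1 + 6·(6^{r+1} − 1)/5 = 1 + (6^{r+2} − 6)/5 = (5 + 6^{r+2} − 6)/5 = (6^{r+2} − 1)/5.
Hence N(H[k]) = (6^{k+1} − 1)/5 for every k ≥ 0, by induction.

N(H[k]) = (6^{k+1} − 1)/5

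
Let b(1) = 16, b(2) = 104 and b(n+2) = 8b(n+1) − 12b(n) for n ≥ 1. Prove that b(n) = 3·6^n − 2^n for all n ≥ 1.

Base cases: b(1) = 16 and 3·6^1 − 2^1 = 16; b(2) = 104 and 3·6^2 − 2^2 = 104.
Assume b(j) = 3·6^j − 2^j for all 1 ≤ j ≤ m, where m ≥ 2.
Then b(m+1) = 8b(m) − 12b(m−1) = 8·(3·6^m − 2^m) − 12·(3·6^{m−1} − 2^{m−1}) = 3·(8·6 − 12)6^{m−1} − (8·2 − 12)2^{m−1} = 108·6^{m−1} − 4·2^{m−1} = 3·6^{m+1} − 2^{m+1}.
By strong induction, b(n) = 3·6^n − 2^n for all n ≥ 1.

b(n) = 3·6^n − 2^n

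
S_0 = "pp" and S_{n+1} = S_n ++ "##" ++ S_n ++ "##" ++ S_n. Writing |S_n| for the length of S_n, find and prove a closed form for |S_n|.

Claim: |S_n| = 4·3^n − 2.

Base case: |S_0| = 2, and 4·3^0 − 2 = 2.
Assume |S_j| = 4·3^j − 2.
Then |S_{j+1}| = 3|S_j| + 4 = 3(4·3^j − 2) + 4 = 4·3^{j+1} − 6 + 4 = 4·3^{j+1} − 2.
This completes the inductive step, so |S_n| = 4·3^n − 2 for all n ≥ 0.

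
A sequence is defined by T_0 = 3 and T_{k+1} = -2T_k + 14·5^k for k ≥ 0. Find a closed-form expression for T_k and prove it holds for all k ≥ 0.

Claim: T_k = (-2)^k + 2·5^k.

Base case: T_0 = 3, and (-2)^0 + 2·5^0 = 1 + 2 = 3.
Assume T_m = (-2)^m + 2·5^m for some m ≥ 0.
Then T_{m+1} = -2T_m + 14·5^m = -2·((-2)^m + 2·5^m) + 14·5^m = (-2)^{m+1} − 4·5^m + 14·5^m = (-2)^{m+1} + 10·5^m = (-2)^{m+1} + 2·5^{m+1}.
This completes the inductive step, so T_k = (-2)^k + 2·5^k for all k ≥ 0.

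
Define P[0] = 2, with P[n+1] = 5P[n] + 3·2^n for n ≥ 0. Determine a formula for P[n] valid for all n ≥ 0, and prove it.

Claim: P[n] = 3·5^n − 2^n.

Base case: P[0] = 2, and 3·5^0 − 2^0 = 3 − 1 = 2.
Assume P[r] = 3·5^r − 2^r for some r ≥ 0.
Then P[r+1] = 5P[r] + 3·2^r = 5·(3·5^r − 2^r) + 3·2^r = 3·5^{r+1} − 5·2^r + 3·2^r = 3·5^{r+1} − 2·2^r = 3·5^{r+1} − 2^{r+1}.
Hence P[n] = 3·5^n − 2^n for every n ≥ 0, by induction.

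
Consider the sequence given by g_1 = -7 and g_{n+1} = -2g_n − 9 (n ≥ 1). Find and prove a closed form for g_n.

Claim: g_n = 2·(-2)^n − 3.

Base case: g_1 = -7, and 2·(-2)^1 − 3 = -4 − 3 = -7.
Assume g_k = 2·(-2)^k − 3 for some k ≥ 1.
Then g_{k+1} = -2g_k − 9 = -2·(2·(-2)^k − 3) − 9 = -4·(-2)^k + 6 − 9 = 2·(-2)^{k+1} − 3.
Hence g_n = 2·(-2)^n − 3 for every n ≥ 1, by induction.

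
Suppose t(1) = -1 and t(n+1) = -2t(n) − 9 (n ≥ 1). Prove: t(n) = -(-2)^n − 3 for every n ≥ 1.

Base case: t(1) = -1, and -(-2)^1 − 3 = 2 − 3 = -1.
Assume t(k) = -(-2)^k − 3 for some k ≥ 1.
Then t(k+1) = -2t(k) − 9 = -2·(-(-2)^k − 3) − 9 = 2·(-2)^k + 6 − 9 = -(-2)^{k+1} − 3.
By induction, t(n) = -(-2)^n − 3 for all n ≥ 1.

t(n) = -(-2)^n − 3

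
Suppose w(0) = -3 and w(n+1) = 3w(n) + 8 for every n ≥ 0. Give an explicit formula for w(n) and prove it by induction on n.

Claim: w(n) = 3^n − 4.

Base case: w(0) = -3, and 3^0 − 4 = 1 − 4 = -3.
Assume w(m) = 3^m − 4 for some m ≥ 0.
Then w(m+1) = 3w(m) + 8 = 3·(3^m − 4) + 8 = 3^{m+1} − 12 + 8 = 3^{m+1} − 4.
Hence w(n) = 3^n − 4 for every n ≥ 0, by induction.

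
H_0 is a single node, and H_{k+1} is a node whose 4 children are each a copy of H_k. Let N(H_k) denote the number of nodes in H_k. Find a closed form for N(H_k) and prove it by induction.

Claim: N(H_k) = (4^{k+1} − 1)/3.

Base case: N(H_0) = 1, and (4^{0+1} − 1)/3 = 1.
Assume N(H_j) = (4^{j+1} − 1)/3.
Then N(H_{j+1}) = 1 + 4N(H_j) = 1 + 4·(4^{j+1} − 1)/3 = 1 + (4^{j+2} − 4)/3 = (3 + 4^{j+2} − 4)/3 = (4^{j+2} − 1)/3.
By induction, N(H_k) = (4^{k+1} − 1)/3 for all k ≥ 0.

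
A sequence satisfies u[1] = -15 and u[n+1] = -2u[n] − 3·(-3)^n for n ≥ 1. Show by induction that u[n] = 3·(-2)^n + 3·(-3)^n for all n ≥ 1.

Base case: u[1] = -15, and 3·(-2)^1 + 3·(-3)^1 = -6 − 9 = -15.
Assume u[m] = 3·(-2)^m + 3·(-3)^m for some m ≥ 1.
Then u[m+1] = -2u[m] − 3·(-3)^m = -2·(3·(-2)^m + 3·(-3)^m) − 3·(-3)^m = 3·(-2)^{m+1} − 6·(-3)^m − 3·(-3)^m = 3·(-2)^{m+1} − 9·(-3)^m = 3·(-2)^{m+1} + 3·(-3)^{m+1}.
Hence u[n] = 3·(-2)^n + 3·(-3)^n for every n ≥ 1, by induction.

u[n] = 3·(-2)^n + 3·(-3)^n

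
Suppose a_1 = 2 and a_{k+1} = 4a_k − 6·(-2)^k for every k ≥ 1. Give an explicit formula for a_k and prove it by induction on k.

Claim: a_k = 4^k + (-2)^k.

Base case: a_1 = 2, and 4^1 + (-2)^1 = 4 − 2 = 2.
Assume a_j = 4^j + (-2)^j for some j ≥ 1.
Then a_{j+1} = 4a_j − 6·(-2)^j = 4·(4^j + (-2)^j) − 6·(-2)^j = 4^{j+1} + 4·(-2)^j − 6·(-2)^j = 4^{j+1} − 2·(-2)^j = 4^{j+1} + (-2)^{j+1}.
Hence a_k = 4^k + (-2)^k for every k ≥ 1, by induction.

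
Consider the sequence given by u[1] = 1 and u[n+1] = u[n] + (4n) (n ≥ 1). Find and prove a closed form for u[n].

Claim: u[n] = 2n^2 − 2n + 1.

Base case: u[1] = 1, and 2·1^2 − 2·1 + 1 = 1.
Assume u[r] = 2r^2 − 2r + 1.
Then u[r+1] = u[r] + (4r) = (2r^2 − 2r + 1) + (4r) = 2r^2 + 2r + 1,
and 2·(r+1)^2 − 2·(r+1) + 1 = 2r^2 + 2r + 1.
By induction, u[n] = 2n^2 − 2n + 1 for all n ≥ 1.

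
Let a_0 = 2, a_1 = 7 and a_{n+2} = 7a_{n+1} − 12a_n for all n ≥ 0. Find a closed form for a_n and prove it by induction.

Claim: a_n = 4^n + 3^n.

Base cases: a_0 = 2 and 4^0 + 3^0 = 2; a_1 = 7 and 4^1 + 3^1 = 7.
Assume a_j = 4^j + 3^j for all 0 ≤ j ≤ k, where k ≥ 1.
Then a_{k+1} = 7a_k − 12a_{k−1} = 7·(4^k + 3^k) − 12·(4^{k−1} + 3^{k−1}) = (7·4 − 12)4^{k−1} + (7·3 − 12)3^{k−1} = 16·4^{k−1} + 9·3^{k−1} = 4^{k+1} + 3^{k+1}.
By strong induction, a_n = 4^n + 3^n for all n ≥ 0.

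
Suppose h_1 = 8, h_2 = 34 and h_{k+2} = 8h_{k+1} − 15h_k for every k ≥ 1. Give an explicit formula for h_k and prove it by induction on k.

Claim: h_k = 5^k + 3^k.

Base cases: h_1 = 8 and 5^1 + 3^1 = 8; h_2 = 34 and 5^2 + 3^2 = 34.
Assume h_j = 5^j + 3^j for all 1 ≤ j ≤ r, where r ≥ 2.
Then h_{r+1} = 8h_r − 15h_{r−1} = 8·(5^r + 3^r) − 15·(5^{r−1} + 3^{r−1}) = (8·5 − 15)5^{r−1} + (8·3 − 15)3^{r−1} = 25·5^{r−1} + 9·3^{r−1} = 5^{r+1} + 3^{r+1}.
So the formula holds for r+1, and by strong induction h_k = 5^k + 3^k for all k ≥ 1.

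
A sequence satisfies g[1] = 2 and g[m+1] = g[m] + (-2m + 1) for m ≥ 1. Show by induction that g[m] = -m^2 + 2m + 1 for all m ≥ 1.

Base case: g[1] = 2, and -1^2 + 2·1 + 1 = 2.
Assume g[r] = -r^2 + 2r + 1.
Then g[r+1] = g[r] + (-2r + 1) = (-r^2 + 2r + 1) + (-2r + 1) = -r^2 + 2,
and -(r+1)^2 + 2·(r+1) + 1 = -r^2 + 2.
This completes the inductive step, so g[m] = -m^2 + 2m + 1 for all m ≥ 1.

g[m] = -m^2 + 2m + 1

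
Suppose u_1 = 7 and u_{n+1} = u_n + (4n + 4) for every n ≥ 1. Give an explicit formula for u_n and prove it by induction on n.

Claim: u_n = 2n^2 + 2n + 3.

Base case: u_1 = 7, and 2·1^2 + 2·1 + 3 = 7.
Assume u_r = 2r^2 + 2r + 3.
Then u_{r+1} = u_r + (4r + 4) = (2r^2 + 2r + 3) + (4r + 4) = 2r^2 + 6r + 7,
and 2·(r+1)^2 + 2·(r+1) + 3 = 2r^2 + 6r + 7.
By induction, u_n = 2n^2 + 2n + 3 for all n ≥ 1.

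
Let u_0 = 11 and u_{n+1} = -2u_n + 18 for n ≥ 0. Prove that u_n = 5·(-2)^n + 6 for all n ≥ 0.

Base case: u_0 = 11, and 5·(-2)^0 + 6 = 5 + 6 = 11.
Assume u_j = 5·(-2)^j + 6 for some j ≥ 0.
Then u_{j+1} = -2u_j + 18 = -2·(5·(-2)^j + 6) + 18 = -10·(-2)^j − 12 + 18 = 5·(-2)^{j+1} + 6.
So the formula holds for j+1, and by induction u_n = 5·(-2)^n + 6 for all n ≥ 0.

u_n = 5·(-2)^n + 6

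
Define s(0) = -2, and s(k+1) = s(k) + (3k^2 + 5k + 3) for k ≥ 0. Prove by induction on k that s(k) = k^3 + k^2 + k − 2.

Base case: s(0) = -2, and 0^3 + 0^2 + 0 − 2 = -2.
Assume s(r) = r^3 + r^2 + r − 2.
Then s(r+1) = s(r) + (3r^2 + 5r + 3) = (r^3 + r^2 + r − 2) + (3r^2 + 5r + 3) = r^3 + 4r^2 + 6r + 1,
and (r+1)^3 + (r+1)^2 + (r+1) − 2 = r^3 + 4r^2 + 6r + 1.
Hence s(k) = k^3 + k^2 + k − 2 for every k ≥ 0, by induction.

s(k) = k^3 + k^2 + k − 2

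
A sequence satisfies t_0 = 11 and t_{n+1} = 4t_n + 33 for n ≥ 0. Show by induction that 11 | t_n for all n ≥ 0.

Base case: t_0 = 11 = 11·1, so 11 | t_0.
Assume 11 | t_k, so t_k = 11s for some integer s.
Then t_{k+1} = 4t_k + 33 = 4·(11s) + 33 = 11(4s + 3), so 11 | t_{k+1}.
So the property holds for k+1, and by induction 11 | t_n for all n ≥ 0.

11 | t_n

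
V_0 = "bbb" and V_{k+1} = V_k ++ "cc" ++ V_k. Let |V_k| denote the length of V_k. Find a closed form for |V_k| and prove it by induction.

Claim: |V_k| = 5·2^k − 2.

Base case: |V_0| = 3, and 5·2^0 − 2 = 3.
Assume |V_r| = 5·2^r − 2.
Then |V_{r+1}| = |V_r| + 2 + |V_r| = 2|V_r| + 2 = 2(5·2^r − 2) + 2 = 5·2^{r+1} − 4 + 2 = 5·2^{r+1} − 2.
By induction, |V_k| = 5·2^k − 2 for all k ≥ 0.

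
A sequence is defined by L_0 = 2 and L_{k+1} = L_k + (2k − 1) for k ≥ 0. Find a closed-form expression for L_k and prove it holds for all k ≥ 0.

Claim: L_k = k^2 − 2k + 2.

Base case: L_0 = 2, and 0^2 − 2·0 + 2 = 2.
Assume L_j = j^2 − 2j + 2.
Then L_{j+1} = L_j + (2j − 1) = (j^2 − 2j + 2) + (2j − 1) = j^2 + 1,
and (j+1)^2 − 2·(j+1) + 2 = j^2 + 1.
This completes the inductive step, so L_k = k^2 − 2k + 2 for all k ≥ 0.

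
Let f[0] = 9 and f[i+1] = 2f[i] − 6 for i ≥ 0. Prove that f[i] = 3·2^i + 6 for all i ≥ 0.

Base case: f[0] = 9, and 3·2^0 + 6 = 3 + 6 = 9.
Assume f[j] = 3·2^j + 6 for some j ≥ 0.
Then f[j+1] = 2f[j] − 6 = 2·(3·2^j + 6) − 6 = 6·2^j + 12 − 6 = 3·2^{j+1} + 6.
So the formula holds for j+1, and by induction f[i] = 3·2^i + 6 for all i ≥ 0.

f[i] = 3·2^i + 6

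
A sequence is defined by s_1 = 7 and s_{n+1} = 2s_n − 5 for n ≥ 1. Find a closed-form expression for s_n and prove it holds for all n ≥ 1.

Claim: s_n = 2^n + 5.

Base case: s_1 = 7, and 2^1 + 5 = 2 + 5 = 7.
Assume s_k = 2^k + 5 for some k ≥ 1.
Then s_{k+1} = 2s_k − 5 = 2·(2^k + 5) − 5 = 2^{k+1} + 10 − 5 = 2^{k+1} + 5.
Hence s_n = 2^n + 5 for every n ≥ 1, by induction.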